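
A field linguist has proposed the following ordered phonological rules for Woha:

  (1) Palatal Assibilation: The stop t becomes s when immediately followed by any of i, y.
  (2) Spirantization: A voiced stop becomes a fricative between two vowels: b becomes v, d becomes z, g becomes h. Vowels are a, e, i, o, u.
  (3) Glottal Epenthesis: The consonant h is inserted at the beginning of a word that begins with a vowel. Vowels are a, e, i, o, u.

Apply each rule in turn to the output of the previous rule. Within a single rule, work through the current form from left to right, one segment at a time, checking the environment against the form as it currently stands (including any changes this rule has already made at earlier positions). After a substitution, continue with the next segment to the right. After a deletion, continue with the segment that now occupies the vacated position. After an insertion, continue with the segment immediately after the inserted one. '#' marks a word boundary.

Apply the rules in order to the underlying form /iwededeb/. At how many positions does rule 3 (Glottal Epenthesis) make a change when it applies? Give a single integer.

1

(1) Palatal Assibilation: no change — [iwededeb]
(2) Spirantization: [iwededeb] → [iwezezeb]
(3) Glottal Epenthesis: [iwezezeb] → [hiwezezeb]
Rule 3 changed 1 position(s).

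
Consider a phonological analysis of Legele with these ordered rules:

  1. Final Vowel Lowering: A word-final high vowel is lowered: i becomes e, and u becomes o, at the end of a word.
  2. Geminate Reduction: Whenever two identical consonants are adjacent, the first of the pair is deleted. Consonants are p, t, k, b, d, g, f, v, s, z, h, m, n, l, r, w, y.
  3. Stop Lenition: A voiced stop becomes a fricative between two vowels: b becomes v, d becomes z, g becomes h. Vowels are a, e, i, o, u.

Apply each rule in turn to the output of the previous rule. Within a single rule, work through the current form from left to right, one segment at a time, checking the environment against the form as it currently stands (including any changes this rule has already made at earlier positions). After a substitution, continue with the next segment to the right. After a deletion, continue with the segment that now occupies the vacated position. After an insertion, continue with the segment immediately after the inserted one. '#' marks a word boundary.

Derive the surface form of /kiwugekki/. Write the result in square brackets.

[kiwuheke]

1 Final Vowel Lowering: [kiwugekki] → [kiwugekke]
2 Geminate Reduction: [kiwugekke] → [kiwugeke]
3 Stop Lenition: [kiwugeke] → [kiwuheke]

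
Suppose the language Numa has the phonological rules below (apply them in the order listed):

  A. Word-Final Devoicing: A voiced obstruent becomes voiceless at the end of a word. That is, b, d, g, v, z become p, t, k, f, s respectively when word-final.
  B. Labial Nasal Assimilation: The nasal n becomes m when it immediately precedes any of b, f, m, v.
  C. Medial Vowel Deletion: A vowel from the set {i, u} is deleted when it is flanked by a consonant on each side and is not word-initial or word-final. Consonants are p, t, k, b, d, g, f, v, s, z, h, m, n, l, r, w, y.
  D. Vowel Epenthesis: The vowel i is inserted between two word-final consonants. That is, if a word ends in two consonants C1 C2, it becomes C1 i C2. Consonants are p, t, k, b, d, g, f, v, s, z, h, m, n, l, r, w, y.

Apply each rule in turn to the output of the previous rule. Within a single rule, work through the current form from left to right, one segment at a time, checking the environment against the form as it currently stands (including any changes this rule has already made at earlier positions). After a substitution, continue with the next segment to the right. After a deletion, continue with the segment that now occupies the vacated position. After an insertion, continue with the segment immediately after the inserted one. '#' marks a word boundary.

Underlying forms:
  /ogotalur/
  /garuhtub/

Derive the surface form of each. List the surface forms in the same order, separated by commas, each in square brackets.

/ogotalur/:
  A Word-Final Devoicing: no change — [ogotalur]
  B Labial Nasal Assimilation: no change — [ogotalur]
  C Medial Vowel Deletion: [ogotalur] → [ogotalr]
  D Vowel Epenthesis: [ogotalr] → [ogotalir]
/garuhtub/:
  A Word-Final Devoicing: [garuhtub] → [garuhtup]
  B Labial Nasal Assimilation: no change — [garuhtup]
  C Medial Vowel Deletion: [garuhtup] → [garhtp]
  D Vowel Epenthesis: [garhtp] → [garhtip]

[ogotalir], [garhtip]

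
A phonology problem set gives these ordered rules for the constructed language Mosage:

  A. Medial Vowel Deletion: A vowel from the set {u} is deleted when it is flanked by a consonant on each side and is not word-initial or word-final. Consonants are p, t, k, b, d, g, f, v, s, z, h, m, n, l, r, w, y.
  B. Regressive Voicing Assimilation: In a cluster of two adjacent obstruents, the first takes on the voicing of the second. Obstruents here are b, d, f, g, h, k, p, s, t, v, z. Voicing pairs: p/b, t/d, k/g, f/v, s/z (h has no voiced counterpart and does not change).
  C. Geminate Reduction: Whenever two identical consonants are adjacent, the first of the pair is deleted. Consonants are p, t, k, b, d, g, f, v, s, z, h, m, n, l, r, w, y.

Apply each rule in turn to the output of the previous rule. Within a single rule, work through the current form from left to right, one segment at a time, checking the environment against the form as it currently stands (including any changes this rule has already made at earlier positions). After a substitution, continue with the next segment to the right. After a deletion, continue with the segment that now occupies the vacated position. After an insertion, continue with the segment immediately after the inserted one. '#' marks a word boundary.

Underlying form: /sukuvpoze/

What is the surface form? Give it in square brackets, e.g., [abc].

A Medial Vowel Deletion: [sukuvpoze] → [skvpoze]
B Regressive Voicing Assimilation: [skvpoze] → [sgfpoze]
C Geminate Reduction: no change — [sgfpoze]

[sgfpoze]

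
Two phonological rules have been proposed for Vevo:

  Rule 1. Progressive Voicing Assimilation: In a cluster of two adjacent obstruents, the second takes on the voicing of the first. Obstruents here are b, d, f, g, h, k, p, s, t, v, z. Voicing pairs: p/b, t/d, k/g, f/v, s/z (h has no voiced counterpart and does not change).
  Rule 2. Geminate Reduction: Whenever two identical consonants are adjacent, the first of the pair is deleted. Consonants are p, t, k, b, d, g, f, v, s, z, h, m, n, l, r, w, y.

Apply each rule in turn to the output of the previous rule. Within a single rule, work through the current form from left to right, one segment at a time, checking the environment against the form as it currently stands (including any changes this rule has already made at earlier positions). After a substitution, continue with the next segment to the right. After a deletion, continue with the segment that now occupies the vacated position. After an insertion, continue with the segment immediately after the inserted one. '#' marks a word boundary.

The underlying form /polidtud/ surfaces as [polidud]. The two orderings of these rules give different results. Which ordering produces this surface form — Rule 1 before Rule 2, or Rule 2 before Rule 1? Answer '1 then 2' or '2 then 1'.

1 then 2

Order 1 then 2:
  1 Progressive Voicing Assimilation: [polidtud] → [poliddud]
  2 Geminate Reduction: [poliddud] → [polidud]
  result: [polidud]
Order 2 then 1:
  2 Geminate Reduction: no change — [polidtud]
  1 Progressive Voicing Assimilation: [polidtud] → [poliddud]
  result: [poliddud]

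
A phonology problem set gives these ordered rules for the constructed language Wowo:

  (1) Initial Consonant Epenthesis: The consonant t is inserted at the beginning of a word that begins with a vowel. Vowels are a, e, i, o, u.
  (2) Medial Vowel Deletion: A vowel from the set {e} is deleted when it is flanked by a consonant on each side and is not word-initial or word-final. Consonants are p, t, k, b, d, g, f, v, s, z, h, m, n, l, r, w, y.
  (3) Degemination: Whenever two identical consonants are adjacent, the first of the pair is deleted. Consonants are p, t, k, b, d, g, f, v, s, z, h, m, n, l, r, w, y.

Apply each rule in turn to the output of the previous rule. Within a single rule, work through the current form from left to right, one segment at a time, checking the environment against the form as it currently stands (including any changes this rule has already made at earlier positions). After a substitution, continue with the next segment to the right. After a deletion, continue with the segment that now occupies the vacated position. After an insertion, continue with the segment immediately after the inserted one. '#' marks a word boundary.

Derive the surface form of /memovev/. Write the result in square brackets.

[mov]

(1) Initial Consonant Epenthesis: no change — [memovev]
(2) Medial Vowel Deletion: [memovev] → [mmovv]
(3) Degemination: [mmovv] → [mov]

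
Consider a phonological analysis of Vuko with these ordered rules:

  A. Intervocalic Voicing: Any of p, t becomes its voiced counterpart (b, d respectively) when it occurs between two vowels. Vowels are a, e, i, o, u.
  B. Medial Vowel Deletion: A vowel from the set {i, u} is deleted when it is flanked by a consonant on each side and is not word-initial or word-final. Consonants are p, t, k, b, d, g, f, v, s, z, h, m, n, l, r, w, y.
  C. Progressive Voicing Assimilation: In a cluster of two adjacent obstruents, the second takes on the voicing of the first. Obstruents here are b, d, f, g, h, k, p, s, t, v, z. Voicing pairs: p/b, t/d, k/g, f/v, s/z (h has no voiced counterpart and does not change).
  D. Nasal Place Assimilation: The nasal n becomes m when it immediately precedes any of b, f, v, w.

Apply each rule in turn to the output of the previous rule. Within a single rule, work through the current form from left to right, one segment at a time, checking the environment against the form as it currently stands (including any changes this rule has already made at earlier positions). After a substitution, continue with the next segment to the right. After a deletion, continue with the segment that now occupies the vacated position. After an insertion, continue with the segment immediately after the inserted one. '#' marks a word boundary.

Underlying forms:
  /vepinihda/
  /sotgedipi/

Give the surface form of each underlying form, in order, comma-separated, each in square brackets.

/vepinihda/:
  A Intervocalic Voicing: [vepinihda] → [vebinihda]
  B Medial Vowel Deletion: [vebinihda] → [vebnhda]
  C Progressive Voicing Assimilation: [vebnhda] → [vebnhta]
  D Nasal Place Assimilation: no change — [vebnhta]
/sotgedipi/:
  A Intervocalic Voicing: [sotgedipi] → [sotgedibi]
  B Medial Vowel Deletion: [sotgedibi] → [sotgedbi]
  C Progressive Voicing Assimilation: [sotgedbi] → [sotkedbi]
  D Nasal Place Assimilation: no change — [sotkedbi]

[vebnhta], [sotkedbi]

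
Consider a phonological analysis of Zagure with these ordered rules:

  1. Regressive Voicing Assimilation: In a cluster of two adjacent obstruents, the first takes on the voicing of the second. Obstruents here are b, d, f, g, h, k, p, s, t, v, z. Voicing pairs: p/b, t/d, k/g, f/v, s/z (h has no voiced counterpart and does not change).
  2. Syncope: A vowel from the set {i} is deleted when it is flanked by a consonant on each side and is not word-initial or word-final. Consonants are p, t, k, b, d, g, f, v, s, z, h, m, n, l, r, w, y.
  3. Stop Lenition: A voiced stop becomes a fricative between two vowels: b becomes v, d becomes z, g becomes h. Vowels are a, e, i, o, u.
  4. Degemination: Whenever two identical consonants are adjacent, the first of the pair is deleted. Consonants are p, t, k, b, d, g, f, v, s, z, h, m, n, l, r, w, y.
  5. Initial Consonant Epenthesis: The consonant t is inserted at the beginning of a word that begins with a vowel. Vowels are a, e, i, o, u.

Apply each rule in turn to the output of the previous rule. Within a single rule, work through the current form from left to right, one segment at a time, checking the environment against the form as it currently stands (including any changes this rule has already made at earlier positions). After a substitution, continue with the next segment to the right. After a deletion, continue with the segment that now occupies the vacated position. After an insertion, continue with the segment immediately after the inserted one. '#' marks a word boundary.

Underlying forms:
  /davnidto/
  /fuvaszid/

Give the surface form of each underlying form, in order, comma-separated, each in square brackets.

/davnidto/:
  1 Regressive Voicing Assimilation: [davnidto] → [davnitto]
  2 Syncope: [davnitto] → [davntto]
  3 Stop Lenition: no change — [davntto]
  4 Degemination: [davntto] → [davnto]
  5 Initial Consonant Epenthesis: no change — [davnto]
/fuvaszid/:
  1 Regressive Voicing Assimilation: [fuvaszid] → [fuvazzid]
  2 Syncope: [fuvazzid] → [fuvazzd]
  3 Stop Lenition: no change — [fuvazzd]
  4 Degemination: [fuvazzd] → [fuvazd]
  5 Initial Consonant Epenthesis: no change — [fuvazd]

[davnto], [fuvazd]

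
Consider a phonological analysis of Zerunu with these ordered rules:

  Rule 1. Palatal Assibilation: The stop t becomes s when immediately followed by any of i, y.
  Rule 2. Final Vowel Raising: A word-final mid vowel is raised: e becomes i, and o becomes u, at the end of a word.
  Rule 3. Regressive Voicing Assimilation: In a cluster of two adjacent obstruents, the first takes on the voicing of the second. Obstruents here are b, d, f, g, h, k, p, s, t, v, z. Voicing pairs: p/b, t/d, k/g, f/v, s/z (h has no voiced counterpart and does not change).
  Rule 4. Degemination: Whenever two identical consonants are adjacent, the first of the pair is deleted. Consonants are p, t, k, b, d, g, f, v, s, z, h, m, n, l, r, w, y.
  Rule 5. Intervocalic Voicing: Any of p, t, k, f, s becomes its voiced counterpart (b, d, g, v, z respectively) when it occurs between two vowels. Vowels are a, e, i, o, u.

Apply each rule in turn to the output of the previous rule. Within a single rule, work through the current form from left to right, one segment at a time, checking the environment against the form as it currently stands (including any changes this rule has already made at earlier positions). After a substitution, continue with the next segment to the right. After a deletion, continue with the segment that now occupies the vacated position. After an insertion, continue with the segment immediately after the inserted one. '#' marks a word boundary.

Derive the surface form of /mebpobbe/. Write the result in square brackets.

[mebobi]

Rule 1 Palatal Assibilation: no change — [mebpobbe]
Rule 2 Final Vowel Raising: [mebpobbe] → [mebpobbi]
Rule 3 Regressive Voicing Assimilation: [mebpobbi] → [meppobbi]
Rule 4 Degemination: [meppobbi] → [mepobi]
Rule 5 Intervocalic Voicing: [mepobi] → [mebobi]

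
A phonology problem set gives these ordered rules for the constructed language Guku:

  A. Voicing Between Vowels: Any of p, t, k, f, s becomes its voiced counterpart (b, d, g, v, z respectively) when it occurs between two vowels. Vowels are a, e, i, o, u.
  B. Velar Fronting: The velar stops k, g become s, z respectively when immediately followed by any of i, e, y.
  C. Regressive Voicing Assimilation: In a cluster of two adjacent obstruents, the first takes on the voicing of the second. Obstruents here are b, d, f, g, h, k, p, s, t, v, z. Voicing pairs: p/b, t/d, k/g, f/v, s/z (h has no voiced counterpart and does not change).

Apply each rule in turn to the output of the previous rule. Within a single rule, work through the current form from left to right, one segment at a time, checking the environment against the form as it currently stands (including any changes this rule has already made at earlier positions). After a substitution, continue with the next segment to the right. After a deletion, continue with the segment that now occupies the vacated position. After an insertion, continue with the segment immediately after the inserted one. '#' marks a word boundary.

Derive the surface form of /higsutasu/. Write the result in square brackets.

[hiksudazu]

A Voicing Between Vowels: [higsutasu] → [higsudazu]
B Velar Fronting: no change — [higsudazu]
C Regressive Voicing Assimilation: [higsudazu] → [hiksudazu]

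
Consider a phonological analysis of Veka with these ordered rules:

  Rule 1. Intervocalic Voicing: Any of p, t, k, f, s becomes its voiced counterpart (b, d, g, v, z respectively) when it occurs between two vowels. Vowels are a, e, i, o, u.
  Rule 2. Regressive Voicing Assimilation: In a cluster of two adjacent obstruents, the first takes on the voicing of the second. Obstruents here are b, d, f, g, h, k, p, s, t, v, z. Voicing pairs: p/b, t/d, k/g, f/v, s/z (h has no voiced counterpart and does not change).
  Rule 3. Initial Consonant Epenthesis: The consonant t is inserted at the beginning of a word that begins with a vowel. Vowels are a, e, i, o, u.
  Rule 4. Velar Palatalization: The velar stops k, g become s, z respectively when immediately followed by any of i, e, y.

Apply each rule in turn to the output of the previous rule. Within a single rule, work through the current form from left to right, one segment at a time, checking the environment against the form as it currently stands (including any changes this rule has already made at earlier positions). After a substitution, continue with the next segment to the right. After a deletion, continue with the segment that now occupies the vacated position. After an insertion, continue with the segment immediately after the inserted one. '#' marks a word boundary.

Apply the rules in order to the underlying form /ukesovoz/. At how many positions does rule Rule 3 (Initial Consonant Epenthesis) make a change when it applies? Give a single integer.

Rule 1 Intervocalic Voicing: [ukesovoz] → [ugezovoz]
Rule 2 Regressive Voicing Assimilation: no change — [ugezovoz]
Rule 3 Initial Consonant Epenthesis: [ugezovoz] → [tugezovoz]
Rule 4 Velar Palatalization: [tugezovoz] → [tuzezovoz]
Rule Rule 3 changed 1 position(s).

1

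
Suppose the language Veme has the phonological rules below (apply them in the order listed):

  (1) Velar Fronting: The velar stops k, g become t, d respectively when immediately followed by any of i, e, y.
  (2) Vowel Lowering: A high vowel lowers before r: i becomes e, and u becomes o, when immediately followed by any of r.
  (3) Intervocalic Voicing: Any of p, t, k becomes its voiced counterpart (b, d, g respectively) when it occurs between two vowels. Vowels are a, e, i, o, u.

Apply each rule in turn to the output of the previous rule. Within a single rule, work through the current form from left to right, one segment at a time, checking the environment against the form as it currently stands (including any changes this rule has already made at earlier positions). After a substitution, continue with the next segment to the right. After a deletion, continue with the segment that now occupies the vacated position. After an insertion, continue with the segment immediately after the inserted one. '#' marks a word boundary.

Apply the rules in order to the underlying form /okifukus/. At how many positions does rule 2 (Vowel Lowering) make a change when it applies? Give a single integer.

0

(1) Velar Fronting: [okifukus] → [otifukus]
(2) Vowel Lowering: no change — [otifukus]
(3) Intervocalic Voicing: [otifukus] → [odifugus]
Rule 2 changed 0 position(s).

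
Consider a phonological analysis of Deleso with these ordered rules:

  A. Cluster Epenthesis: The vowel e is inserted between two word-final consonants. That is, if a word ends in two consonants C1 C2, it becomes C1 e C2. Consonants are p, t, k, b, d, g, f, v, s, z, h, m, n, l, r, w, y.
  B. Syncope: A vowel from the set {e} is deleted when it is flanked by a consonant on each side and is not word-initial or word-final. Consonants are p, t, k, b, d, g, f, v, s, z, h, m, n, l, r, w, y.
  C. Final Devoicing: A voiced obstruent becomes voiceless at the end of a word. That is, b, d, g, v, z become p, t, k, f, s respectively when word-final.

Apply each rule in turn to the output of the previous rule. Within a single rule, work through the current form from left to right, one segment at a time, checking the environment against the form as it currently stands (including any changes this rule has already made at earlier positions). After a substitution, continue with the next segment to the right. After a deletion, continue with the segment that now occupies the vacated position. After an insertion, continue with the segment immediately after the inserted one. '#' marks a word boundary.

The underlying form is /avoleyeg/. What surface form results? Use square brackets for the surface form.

[avolyk]

A Cluster Epenthesis: no change — [avoleyeg]
B Syncope: [avoleyeg] → [avolyg]
C Final Devoicing: [avolyg] → [avolyk]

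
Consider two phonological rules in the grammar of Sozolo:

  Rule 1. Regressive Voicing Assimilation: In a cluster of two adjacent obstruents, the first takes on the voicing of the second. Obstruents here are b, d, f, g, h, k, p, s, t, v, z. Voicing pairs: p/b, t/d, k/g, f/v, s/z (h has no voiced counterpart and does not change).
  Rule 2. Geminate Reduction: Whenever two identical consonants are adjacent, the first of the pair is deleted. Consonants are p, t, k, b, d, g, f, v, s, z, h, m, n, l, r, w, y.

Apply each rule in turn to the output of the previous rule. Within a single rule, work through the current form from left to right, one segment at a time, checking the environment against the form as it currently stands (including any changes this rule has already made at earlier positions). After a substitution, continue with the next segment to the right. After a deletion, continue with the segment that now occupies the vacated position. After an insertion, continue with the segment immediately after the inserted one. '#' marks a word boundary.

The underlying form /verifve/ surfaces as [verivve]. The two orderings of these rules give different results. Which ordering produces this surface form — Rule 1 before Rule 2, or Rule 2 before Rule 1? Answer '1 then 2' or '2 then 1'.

2 then 1

Order 1 then 2:
  1 Regressive Voicing Assimilation: [verifve] → [verivve]
  2 Geminate Reduction: [verivve] → [verive]
  result: [verive]
Order 2 then 1:
  2 Geminate Reduction: no change — [verifve]
  1 Regressive Voicing Assimilation: [verifve] → [verivve]
  result: [verivve]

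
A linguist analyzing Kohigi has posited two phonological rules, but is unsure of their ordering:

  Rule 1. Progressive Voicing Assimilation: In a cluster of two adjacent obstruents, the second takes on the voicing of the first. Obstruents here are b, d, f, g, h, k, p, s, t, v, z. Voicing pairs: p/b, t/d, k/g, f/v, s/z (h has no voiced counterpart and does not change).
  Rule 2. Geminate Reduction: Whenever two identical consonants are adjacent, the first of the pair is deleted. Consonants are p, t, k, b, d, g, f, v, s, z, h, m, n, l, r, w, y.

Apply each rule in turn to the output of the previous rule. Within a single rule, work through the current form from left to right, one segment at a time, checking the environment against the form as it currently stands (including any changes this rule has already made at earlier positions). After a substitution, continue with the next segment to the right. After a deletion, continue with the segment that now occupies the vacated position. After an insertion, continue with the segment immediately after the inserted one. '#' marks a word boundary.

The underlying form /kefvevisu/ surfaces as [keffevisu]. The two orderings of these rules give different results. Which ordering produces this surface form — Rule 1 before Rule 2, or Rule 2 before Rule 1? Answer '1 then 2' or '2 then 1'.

2 then 1

Order 1 then 2:
  1 Progressive Voicing Assimilation: [kefvevisu] → [keffevisu]
  2 Geminate Reduction: [keffevisu] → [kefevisu]
  result: [kefevisu]
Order 2 then 1:
  2 Geminate Reduction: no change — [kefvevisu]
  1 Progressive Voicing Assimilation: [kefvevisu] → [keffevisu]
  result: [keffevisu]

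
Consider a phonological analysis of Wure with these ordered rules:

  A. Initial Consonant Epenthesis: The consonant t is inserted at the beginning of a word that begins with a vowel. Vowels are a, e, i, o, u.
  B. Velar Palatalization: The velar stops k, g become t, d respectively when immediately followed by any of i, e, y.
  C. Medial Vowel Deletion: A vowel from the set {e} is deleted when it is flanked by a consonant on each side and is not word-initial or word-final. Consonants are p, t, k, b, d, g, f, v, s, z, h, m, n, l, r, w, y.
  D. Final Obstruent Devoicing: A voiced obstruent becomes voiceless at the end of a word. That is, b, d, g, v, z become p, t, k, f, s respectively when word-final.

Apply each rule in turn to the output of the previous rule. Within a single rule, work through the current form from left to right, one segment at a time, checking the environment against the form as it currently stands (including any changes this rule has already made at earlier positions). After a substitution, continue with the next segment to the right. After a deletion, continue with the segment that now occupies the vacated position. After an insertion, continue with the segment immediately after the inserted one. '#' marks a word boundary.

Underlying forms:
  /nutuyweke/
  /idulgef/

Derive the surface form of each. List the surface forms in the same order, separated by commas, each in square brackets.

[nutuywte], [tiduldf]

/nutuyweke/:
  A Initial Consonant Epenthesis: no change — [nutuyweke]
  B Velar Palatalization: [nutuyweke] → [nutuywete]
  C Medial Vowel Deletion: [nutuywete] → [nutuywte]
  D Final Obstruent Devoicing: no change — [nutuywte]
/idulgef/:
  A Initial Consonant Epenthesis: [idulgef] → [tidulgef]
  B Velar Palatalization: [tidulgef] → [tiduldef]
  C Medial Vowel Deletion: [tiduldef] → [tiduldf]
  D Final Obstruent Devoicing: no change — [tiduldf]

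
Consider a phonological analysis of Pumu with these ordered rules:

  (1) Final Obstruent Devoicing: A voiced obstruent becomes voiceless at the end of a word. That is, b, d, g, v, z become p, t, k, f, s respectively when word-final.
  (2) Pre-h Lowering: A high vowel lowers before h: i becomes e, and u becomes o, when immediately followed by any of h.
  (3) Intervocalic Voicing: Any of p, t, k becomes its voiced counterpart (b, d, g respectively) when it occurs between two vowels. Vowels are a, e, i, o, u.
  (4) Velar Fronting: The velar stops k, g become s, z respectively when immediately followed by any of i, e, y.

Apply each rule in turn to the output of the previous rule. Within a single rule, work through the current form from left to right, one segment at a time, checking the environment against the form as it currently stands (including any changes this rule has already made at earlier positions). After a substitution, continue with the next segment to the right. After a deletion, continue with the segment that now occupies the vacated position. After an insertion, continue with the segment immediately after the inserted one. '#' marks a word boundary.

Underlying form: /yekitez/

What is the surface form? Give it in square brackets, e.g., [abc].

(1) Final Obstruent Devoicing: [yekitez] → [yekites]
(2) Pre-h Lowering: no change — [yekites]
(3) Intervocalic Voicing: [yekites] → [yegides]
(4) Velar Fronting: [yegides] → [yezides]

[yezides]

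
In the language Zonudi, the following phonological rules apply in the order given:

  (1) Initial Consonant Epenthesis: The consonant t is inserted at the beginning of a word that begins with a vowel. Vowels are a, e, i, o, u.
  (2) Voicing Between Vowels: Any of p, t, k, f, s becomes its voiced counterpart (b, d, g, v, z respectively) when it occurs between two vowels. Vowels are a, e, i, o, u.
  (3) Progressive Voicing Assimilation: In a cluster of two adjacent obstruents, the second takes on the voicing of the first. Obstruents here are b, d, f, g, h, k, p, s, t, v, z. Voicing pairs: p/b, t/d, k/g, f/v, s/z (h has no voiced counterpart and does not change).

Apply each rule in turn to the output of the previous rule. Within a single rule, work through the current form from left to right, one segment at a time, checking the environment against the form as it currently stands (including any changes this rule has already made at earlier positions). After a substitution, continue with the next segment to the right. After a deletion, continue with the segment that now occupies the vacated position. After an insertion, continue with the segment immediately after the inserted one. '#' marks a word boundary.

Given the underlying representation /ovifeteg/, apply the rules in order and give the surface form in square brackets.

(1) Initial Consonant Epenthesis: [ovifeteg] → [tovifeteg]
(2) Voicing Between Vowels: [tovifeteg] → [tovivedeg]
(3) Progressive Voicing Assimilation: no change — [tovivedeg]

[tovivedeg]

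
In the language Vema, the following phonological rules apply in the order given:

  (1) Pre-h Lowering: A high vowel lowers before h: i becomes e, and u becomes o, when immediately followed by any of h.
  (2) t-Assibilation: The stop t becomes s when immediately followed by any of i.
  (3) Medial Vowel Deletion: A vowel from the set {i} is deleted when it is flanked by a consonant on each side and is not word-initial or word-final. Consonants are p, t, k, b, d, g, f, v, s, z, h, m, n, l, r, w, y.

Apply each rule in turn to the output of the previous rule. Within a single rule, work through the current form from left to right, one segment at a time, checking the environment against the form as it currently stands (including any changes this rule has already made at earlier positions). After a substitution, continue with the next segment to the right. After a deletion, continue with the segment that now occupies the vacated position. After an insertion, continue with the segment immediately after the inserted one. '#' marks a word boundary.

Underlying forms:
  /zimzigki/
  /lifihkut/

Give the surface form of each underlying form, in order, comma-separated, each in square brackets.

/zimzigki/:
  (1) Pre-h Lowering: no change — [zimzigki]
  (2) t-Assibilation: no change — [zimzigki]
  (3) Medial Vowel Deletion: [zimzigki] → [zmzgki]
/lifihkut/:
  (1) Pre-h Lowering: [lifihkut] → [lifehkut]
  (2) t-Assibilation: no change — [lifehkut]
  (3) Medial Vowel Deletion: [lifehkut] → [lfehkut]

[zmzgki], [lfehkut]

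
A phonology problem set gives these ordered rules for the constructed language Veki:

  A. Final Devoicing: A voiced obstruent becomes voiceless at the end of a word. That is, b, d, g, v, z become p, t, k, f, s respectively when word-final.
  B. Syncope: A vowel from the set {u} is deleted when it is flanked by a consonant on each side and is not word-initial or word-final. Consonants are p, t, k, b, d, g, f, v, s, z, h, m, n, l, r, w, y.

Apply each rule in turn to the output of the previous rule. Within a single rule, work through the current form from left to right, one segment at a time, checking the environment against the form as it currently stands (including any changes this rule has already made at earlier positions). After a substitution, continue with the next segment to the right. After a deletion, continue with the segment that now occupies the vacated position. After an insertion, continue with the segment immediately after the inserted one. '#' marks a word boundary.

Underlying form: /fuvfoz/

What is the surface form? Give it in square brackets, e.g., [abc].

A Final Devoicing: [fuvfoz] → [fuvfos]
B Syncope: [fuvfos] → [fvfos]

[fvfos]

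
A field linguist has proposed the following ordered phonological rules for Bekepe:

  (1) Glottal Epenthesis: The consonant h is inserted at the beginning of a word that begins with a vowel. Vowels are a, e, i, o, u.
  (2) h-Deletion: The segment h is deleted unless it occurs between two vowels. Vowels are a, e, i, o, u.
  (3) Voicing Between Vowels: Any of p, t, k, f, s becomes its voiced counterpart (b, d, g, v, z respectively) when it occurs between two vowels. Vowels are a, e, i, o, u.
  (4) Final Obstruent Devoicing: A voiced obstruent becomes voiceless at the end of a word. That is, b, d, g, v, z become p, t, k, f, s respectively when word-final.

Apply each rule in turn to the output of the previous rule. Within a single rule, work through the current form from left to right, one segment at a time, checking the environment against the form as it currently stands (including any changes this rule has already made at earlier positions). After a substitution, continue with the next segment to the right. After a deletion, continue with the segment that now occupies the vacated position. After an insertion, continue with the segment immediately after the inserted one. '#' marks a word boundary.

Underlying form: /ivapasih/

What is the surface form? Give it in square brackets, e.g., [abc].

[ivabazi]

(1) Glottal Epenthesis: [ivapasih] → [hivapasih]
(2) h-Deletion: [hivapasih] → [ivapasi]
(3) Voicing Between Vowels: [ivapasi] → [ivabazi]
(4) Final Obstruent Devoicing: no change — [ivabazi]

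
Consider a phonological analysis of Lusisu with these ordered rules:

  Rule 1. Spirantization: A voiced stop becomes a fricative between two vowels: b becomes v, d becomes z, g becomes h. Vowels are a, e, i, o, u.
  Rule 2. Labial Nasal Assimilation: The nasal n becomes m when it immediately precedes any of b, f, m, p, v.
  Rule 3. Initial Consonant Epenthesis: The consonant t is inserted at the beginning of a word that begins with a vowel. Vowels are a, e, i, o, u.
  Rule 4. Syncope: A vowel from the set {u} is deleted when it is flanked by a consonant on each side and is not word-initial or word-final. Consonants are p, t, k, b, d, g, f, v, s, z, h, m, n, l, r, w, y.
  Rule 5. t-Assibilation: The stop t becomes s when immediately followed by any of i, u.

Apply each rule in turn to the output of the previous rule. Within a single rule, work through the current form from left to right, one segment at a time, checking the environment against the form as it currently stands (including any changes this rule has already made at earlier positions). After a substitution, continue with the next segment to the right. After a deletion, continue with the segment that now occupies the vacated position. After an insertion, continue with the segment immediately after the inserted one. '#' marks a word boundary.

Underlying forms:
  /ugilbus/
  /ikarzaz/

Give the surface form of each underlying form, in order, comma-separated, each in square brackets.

[thilbs], [sikarzaz]

/ugilbus/:
  Rule 1 Spirantization: [ugilbus] → [uhilbus]
  Rule 2 Labial Nasal Assimilation: no change — [uhilbus]
  Rule 3 Initial Consonant Epenthesis: [uhilbus] → [tuhilbus]
  Rule 4 Syncope: [tuhilbus] → [thilbs]
  Rule 5 t-Assibilation: no change — [thilbs]
/ikarzaz/:
  Rule 1 Spirantization: no change — [ikarzaz]
  Rule 2 Labial Nasal Assimilation: no change — [ikarzaz]
  Rule 3 Initial Consonant Epenthesis: [ikarzaz] → [tikarzaz]
  Rule 4 Syncope: no change — [tikarzaz]
  Rule 5 t-Assibilation: [tikarzaz] → [sikarzaz]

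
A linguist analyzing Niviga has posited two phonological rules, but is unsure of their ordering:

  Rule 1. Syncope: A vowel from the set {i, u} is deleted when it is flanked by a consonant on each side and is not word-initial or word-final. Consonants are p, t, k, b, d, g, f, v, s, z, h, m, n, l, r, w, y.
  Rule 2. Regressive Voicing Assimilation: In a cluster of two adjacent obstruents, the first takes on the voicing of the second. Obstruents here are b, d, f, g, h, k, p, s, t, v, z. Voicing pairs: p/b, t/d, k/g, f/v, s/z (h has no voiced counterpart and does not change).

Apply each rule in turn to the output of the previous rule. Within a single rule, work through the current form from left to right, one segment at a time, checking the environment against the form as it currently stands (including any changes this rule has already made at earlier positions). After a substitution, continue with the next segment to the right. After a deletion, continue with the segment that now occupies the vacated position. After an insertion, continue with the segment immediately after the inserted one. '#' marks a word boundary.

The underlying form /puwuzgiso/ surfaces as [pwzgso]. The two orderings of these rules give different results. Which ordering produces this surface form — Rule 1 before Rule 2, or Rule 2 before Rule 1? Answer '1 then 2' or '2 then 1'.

Order 1 then 2:
  1 Syncope: [puwuzgiso] → [pwzgso]
  2 Regressive Voicing Assimilation: [pwzgso] → [pwzkso]
  result: [pwzkso]
Order 2 then 1:
  2 Regressive Voicing Assimilation: no change — [puwuzgiso]
  1 Syncope: [puwuzgiso] → [pwzgso]
  result: [pwzgso]

2 then 1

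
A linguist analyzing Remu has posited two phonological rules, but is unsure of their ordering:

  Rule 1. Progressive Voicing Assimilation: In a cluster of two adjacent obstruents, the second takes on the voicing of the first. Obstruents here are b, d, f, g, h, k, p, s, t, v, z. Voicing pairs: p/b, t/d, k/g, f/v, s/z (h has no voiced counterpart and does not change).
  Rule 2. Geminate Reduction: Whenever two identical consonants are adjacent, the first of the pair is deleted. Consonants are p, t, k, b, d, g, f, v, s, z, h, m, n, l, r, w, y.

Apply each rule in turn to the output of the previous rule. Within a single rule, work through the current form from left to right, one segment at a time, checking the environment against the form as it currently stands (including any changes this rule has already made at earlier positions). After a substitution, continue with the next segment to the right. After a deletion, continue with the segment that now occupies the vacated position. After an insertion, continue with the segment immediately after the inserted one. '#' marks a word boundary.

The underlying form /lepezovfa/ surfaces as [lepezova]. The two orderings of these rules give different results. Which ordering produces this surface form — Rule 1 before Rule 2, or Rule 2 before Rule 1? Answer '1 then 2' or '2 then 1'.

Order 1 then 2:
  1 Progressive Voicing Assimilation: [lepezovfa] → [lepezovva]
  2 Geminate Reduction: [lepezovva] → [lepezova]
  result: [lepezova]
Order 2 then 1:
  2 Geminate Reduction: no change — [lepezovfa]
  1 Progressive Voicing Assimilation: [lepezovfa] → [lepezovva]
  result: [lepezovva]

1 then 2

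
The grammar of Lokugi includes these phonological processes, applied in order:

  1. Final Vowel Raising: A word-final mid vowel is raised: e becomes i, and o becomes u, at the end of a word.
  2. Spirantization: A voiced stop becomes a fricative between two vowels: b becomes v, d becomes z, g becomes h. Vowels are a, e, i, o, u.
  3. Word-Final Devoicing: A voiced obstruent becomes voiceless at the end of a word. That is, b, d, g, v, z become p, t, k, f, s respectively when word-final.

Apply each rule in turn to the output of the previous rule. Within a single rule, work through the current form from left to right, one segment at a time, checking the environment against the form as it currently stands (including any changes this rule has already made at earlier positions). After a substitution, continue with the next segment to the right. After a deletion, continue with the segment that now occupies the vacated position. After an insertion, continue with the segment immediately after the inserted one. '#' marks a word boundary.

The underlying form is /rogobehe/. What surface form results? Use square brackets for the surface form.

1 Final Vowel Raising: [rogobehe] → [rogobehi]
2 Spirantization: [rogobehi] → [rohovehi]
3 Word-Final Devoicing: no change — [rohovehi]

[rohovehi]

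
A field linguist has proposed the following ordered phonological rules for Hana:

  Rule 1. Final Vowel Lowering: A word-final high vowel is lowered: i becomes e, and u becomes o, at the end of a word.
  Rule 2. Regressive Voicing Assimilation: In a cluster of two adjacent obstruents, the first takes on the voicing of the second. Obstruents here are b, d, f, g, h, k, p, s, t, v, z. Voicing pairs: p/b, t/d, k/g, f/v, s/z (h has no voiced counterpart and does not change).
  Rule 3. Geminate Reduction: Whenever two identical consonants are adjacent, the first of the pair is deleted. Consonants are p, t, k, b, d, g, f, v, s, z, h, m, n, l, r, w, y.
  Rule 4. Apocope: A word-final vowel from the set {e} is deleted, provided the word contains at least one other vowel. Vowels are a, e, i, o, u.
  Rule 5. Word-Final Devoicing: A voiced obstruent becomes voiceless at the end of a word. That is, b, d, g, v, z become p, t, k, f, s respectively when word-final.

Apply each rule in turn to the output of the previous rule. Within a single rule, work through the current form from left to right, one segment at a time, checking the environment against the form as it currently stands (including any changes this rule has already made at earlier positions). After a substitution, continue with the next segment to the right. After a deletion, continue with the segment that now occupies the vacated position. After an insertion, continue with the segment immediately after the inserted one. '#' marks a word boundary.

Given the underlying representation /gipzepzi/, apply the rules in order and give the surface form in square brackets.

Rule 1 Final Vowel Lowering: [gipzepzi] → [gipzepze]
Rule 2 Regressive Voicing Assimilation: [gipzepze] → [gibzebze]
Rule 3 Geminate Reduction: no change — [gibzebze]
Rule 4 Apocope: [gibzebze] → [gibzebz]
Rule 5 Word-Final Devoicing: [gibzebz] → [gibzebs]

[gibzebs]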